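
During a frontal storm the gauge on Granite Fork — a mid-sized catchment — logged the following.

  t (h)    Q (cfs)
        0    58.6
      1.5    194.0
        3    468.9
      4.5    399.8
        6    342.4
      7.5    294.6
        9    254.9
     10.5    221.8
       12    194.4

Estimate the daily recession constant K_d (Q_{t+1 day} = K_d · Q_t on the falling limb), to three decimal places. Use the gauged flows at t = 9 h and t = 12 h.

K_d ≈ 0.114

Between t = 9 h and t = 12 h the flow falls from 254.9 to 194.4 cfs over 2×1.5 h = 3 h.
Per-interval ratio K = (194.4/254.9)^(1/2) = 0.8733; K_d = K^(24/1.5) = 0.114.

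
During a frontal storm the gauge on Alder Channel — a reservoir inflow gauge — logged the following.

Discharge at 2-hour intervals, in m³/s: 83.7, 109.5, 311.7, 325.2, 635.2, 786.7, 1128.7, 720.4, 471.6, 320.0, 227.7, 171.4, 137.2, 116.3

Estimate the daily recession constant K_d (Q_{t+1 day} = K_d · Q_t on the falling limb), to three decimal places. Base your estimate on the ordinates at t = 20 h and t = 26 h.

Between t = 20 h and t = 26 h the flow falls from 227.7 to 116.3 m³/s over 3×2 h = 6 h.
Per-interval ratio K = (116.3/227.7)^(1/3) = 0.7994; K_d = K^(24/2) = 0.068.

K_d ≈ 0.068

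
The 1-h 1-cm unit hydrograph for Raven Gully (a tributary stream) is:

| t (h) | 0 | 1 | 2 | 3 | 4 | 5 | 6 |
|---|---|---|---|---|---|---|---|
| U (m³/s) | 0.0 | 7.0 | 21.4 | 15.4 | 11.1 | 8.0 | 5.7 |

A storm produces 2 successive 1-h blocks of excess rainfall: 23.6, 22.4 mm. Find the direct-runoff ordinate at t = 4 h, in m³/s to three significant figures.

By discrete convolution, Q_j = Σ (P_i / 10 mm) · U_{j−i}.
At t = 4 h (j=4): Q = (23.6/10)·11.1 + (22.4/10)·15.4 = 60.7 m³/s.

Q ≈ 60.7 m³/s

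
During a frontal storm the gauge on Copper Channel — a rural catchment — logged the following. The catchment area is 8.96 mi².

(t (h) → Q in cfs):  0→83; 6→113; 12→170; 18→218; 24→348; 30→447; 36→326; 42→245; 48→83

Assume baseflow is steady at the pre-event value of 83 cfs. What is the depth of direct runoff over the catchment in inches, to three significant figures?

Direct runoff: 0.0, 30.0, 87.0, 135.0, 265.0, 364.0, 243.0, 162.0, 0.0 cfs; ΣQ_DR = 1286 cfs.
V = ΣQ_DR · Δt = 1286 × 21600 s = 2.778 × 10^7 ft³.
Over A = 8.96 mi², depth = V / A = 1.33 in.

d ≈ 1.33 in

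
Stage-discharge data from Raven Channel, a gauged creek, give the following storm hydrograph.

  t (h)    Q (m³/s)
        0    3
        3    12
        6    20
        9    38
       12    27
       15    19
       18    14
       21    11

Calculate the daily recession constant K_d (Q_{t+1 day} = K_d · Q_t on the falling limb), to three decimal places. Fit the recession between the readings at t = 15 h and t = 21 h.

Between t = 15 h and t = 21 h the flow falls from 19 to 11 m³/s over 2×3 h = 6 h.
Per-interval ratio K = (11/19)^(1/2) = 0.7609; K_d = K^(24/3) = 0.112.

K_d ≈ 0.112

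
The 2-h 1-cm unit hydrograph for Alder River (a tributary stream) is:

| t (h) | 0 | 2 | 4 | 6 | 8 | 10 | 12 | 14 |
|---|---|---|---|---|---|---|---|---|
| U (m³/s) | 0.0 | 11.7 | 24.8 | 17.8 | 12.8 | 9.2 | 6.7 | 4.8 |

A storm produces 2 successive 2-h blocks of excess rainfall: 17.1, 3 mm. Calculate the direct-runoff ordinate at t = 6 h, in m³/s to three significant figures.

Q ≈ 37.9 m³/s

By discrete convolution, Q_j = Σ (P_i / 10 mm) · U_{j−i}.
At t = 6 h (j=3): Q = (17.1/10)·17.8 + (3/10)·24.8 = 37.9 m³/s.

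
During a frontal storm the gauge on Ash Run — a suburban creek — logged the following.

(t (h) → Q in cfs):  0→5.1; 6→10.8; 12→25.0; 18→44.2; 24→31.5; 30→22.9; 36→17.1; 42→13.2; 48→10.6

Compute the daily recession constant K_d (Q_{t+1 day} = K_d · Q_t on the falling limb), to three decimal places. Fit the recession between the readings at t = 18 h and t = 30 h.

Between t = 18 h and t = 30 h the flow falls from 44.2 to 22.9 cfs over 2×6 h = 12 h.
Per-interval ratio K = (22.9/44.2)^(1/2) = 0.7198; K_d = K^(24/6) = 0.268.

K_d ≈ 0.268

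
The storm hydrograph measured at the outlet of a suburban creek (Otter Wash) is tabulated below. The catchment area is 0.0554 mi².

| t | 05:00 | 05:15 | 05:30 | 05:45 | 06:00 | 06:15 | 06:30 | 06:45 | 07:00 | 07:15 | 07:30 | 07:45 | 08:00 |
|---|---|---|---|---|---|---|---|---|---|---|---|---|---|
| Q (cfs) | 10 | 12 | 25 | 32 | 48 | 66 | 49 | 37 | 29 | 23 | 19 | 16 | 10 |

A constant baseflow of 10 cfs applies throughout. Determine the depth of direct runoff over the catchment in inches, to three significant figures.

d ≈ 1.72 in

Direct runoff: 0.0, 2.0, 15.0, 22.0, 38.0, 56.0, 39.0, 27.0, 19.0, 13.0, 9.0, 6.0, 0.0 cfs; ΣQ_DR = 246.0 cfs.
V = ΣQ_DR · Δt = 246.0 × 900 s = 2.214 × 10^5 ft³.
Over A = 0.0554 mi², depth = V / A = 1.72 in.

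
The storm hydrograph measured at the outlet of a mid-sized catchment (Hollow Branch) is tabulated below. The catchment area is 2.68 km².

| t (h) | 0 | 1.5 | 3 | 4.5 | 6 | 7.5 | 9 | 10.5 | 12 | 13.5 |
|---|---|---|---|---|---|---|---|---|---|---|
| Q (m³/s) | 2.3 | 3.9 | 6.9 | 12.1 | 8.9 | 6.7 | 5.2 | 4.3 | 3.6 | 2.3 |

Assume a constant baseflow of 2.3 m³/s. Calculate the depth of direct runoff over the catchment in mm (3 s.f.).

d ≈ 66.9 mm

Direct runoff: 0.0, 1.6, 4.6, 9.8, 6.6, 4.4, 2.9, 2.0, 1.3, 0.0 m³/s; ΣQ_DR = 33.20 m³/s.
V = ΣQ_DR · Δt = 33.20 × 5400 s = 1.793 × 10^5 m³.
Over A = 2.68 km², depth = V / A = 66.9 mm.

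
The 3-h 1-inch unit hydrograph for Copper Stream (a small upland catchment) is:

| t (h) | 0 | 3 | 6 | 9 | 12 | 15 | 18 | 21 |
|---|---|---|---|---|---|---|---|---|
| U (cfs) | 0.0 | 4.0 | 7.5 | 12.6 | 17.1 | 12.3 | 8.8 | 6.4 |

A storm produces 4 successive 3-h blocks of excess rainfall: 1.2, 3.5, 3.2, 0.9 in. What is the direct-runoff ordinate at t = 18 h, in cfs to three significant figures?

By discrete convolution, Q_j = Σ (P_i / 1 in) · U_{j−i}.
At t = 18 h (j=6): Q = (1.2/1)·8.8 + (3.5/1)·12.3 + (3.2/1)·17.1 + (0.9/1)·12.6 = 120 cfs.

Q ≈ 120 cfs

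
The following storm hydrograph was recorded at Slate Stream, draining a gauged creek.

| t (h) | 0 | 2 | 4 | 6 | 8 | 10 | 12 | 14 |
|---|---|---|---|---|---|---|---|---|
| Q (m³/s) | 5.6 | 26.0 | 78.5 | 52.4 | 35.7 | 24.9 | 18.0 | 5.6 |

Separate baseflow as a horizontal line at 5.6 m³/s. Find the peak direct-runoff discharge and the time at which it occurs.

Subtracting baseflow gives direct-runoff ordinates: 0.0, 20.4, 72.9, 46.8, 30.1, 19.3, 12.4, 0.0 m³/s.
The maximum is 72.9 m³/s, occurring at the reading for t = 4 h.

Q_p = 72.9 m³/s at t = 4 h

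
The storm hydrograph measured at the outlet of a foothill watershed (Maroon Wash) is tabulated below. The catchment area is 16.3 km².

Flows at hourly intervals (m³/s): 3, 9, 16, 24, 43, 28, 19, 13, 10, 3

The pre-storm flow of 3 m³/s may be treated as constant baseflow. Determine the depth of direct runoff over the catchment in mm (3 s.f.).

Direct runoff: 0.0, 6.0, 13.0, 21.0, 40.0, 25.0, 16.0, 10.0, 7.0, 0.0 m³/s; ΣQ_DR = 138.0 m³/s.
V = ΣQ_DR · Δt = 138.0 × 3600 s = 4.968 × 10^5 m³.
Over A = 16.3 km², depth = V / A = 30.5 mm.

d ≈ 30.5 mm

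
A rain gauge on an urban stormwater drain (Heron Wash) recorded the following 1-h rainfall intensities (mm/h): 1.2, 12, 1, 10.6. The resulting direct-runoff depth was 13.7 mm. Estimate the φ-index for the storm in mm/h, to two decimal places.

φ ≈ 4.45 mm/h

Only the 2 blocks with intensity above φ contribute runoff: 12, 10.6 mm/h.
Σ(I−φ)·Δt = d  ⇒  (12+10.6 − 2φ)·1 = 13.7
φ = (22.60 − 13.7/1) / 2 = 4.45 mm/h.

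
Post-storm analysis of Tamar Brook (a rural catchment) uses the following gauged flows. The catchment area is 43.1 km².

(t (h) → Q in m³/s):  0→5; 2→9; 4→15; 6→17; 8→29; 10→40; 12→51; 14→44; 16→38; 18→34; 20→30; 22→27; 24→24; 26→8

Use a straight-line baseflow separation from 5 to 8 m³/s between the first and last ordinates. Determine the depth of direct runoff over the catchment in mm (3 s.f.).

d ≈ 46.8 mm

Direct runoff: 0.00, 3.77, 9.54, 11.31, 23.08, 33.85, 44.62, 37.38, 31.15, 26.92, 22.69, 19.46, 16.23, 0.00 m³/s; ΣQ_DR = 280.0 m³/s.
V = ΣQ_DR · Δt = 280.0 × 7200 s = 2.016 × 10^6 m³.
Over A = 43.1 km², depth = V / A = 46.8 mm.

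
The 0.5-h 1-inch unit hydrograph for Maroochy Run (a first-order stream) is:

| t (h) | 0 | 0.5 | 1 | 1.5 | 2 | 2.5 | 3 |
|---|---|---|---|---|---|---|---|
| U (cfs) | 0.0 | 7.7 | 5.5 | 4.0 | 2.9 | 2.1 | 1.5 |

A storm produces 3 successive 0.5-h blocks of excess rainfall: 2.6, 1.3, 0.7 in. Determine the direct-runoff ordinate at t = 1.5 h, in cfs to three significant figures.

Q ≈ 22.9 cfs

By discrete convolution, Q_j = Σ (P_i / 1 in) · U_{j−i}.
At t = 1.5 h (j=3): Q = (2.6/1)·4.0 + (1.3/1)·5.5 + (0.7/1)·7.7 = 22.9 cfs.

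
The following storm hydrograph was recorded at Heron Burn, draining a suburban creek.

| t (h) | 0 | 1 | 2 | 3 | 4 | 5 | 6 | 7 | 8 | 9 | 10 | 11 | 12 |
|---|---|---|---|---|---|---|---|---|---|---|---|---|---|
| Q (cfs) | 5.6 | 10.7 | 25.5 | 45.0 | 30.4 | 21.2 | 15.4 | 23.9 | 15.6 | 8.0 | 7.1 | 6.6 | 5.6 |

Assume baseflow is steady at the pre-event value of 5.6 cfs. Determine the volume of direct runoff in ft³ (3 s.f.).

Direct-runoff ordinates (Q − Q_b): 0.0, 5.1, 19.9, 39.4, 24.8, 15.6, 9.8, 18.3, 10.0, 2.4, 1.5, 1.0, 0.0 cfs.
ΣQ_DR = 147.8 cfs.
With Δt = 1 h = 3600 s, V = ΣQ_DR · Δt = 147.8 × 3600 = 5.32 × 10^5 ft³.

V ≈ 5.32 × 10^5 ft³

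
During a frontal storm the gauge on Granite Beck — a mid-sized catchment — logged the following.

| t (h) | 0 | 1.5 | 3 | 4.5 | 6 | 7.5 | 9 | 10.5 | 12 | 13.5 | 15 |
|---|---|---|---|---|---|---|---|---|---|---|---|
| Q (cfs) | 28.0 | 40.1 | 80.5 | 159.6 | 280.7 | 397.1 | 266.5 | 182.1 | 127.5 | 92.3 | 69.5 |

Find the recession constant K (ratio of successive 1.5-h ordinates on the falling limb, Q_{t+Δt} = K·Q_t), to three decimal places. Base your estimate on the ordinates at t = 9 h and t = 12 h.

K ≈ 0.692

Using the recession-limb readings at t = 9 h and t = 12 h: Q falls from 266.5 to 127.5 cfs over 2 intervals.
K = (Q₂/Q₁)^(1/2) = (127.5/266.5)^(1/2) = 0.692.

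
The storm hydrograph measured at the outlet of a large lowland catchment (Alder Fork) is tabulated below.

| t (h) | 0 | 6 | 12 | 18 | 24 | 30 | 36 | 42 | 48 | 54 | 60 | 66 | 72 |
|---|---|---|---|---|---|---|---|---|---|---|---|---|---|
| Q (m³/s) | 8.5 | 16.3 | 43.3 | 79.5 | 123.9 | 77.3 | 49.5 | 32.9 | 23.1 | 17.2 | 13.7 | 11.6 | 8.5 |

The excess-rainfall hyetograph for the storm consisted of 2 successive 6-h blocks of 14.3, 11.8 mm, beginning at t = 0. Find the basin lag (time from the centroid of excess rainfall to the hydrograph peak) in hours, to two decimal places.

t_L ≈ 18.29 h

Centroid of excess rainfall: t_c = Σ P_i·t̄_i / ΣP_i = 5.7126 h (block centres at 3, 9 h).
Hydrograph peak occurs at t = 24 h, so basin lag t_L = 24 − 5.7126 = 18.29 h.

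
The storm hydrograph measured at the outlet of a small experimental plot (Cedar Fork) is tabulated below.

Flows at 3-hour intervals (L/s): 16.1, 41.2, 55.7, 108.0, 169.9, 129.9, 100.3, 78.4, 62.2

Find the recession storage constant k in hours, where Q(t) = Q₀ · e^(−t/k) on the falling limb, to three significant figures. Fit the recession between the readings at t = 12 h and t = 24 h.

On the falling limb, Q drops from 169.9 to 62.2 L/s between t = 12 h and t = 24 h (Δt = 12 h).
k = −Δt / ln(Q₂/Q₁) = −12 / ln(62.2/169.9) = 11.9 h.

k ≈ 11.9 h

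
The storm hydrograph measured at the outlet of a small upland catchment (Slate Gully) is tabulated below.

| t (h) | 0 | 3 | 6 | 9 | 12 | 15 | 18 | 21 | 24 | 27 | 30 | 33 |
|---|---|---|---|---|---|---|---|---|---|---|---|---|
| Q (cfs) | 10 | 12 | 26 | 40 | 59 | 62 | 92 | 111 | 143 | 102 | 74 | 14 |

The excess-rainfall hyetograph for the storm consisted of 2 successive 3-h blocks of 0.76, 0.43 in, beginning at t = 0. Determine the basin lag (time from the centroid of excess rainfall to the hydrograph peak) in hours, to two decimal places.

Centroid of excess rainfall: t_c = Σ P_i·t̄_i / ΣP_i = 2.5840 h (block centres at 1.5, 4.5 h).
Hydrograph peak occurs at t = 24 h, so basin lag t_L = 24 − 2.5840 = 21.42 h.

t_L ≈ 21.42 h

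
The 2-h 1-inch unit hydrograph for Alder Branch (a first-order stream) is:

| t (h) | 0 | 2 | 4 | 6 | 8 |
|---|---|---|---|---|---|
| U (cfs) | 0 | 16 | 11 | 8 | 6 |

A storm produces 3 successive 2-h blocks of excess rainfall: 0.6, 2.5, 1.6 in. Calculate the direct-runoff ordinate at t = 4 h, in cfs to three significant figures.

Q ≈ 46.6 cfs

By discrete convolution, Q_j = Σ (P_i / 1 in) · U_{j−i}.
At t = 4 h (j=2): Q = (0.6/1)·11 + (2.5/1)·16 + (1.6/1)·0 = 46.6 cfs.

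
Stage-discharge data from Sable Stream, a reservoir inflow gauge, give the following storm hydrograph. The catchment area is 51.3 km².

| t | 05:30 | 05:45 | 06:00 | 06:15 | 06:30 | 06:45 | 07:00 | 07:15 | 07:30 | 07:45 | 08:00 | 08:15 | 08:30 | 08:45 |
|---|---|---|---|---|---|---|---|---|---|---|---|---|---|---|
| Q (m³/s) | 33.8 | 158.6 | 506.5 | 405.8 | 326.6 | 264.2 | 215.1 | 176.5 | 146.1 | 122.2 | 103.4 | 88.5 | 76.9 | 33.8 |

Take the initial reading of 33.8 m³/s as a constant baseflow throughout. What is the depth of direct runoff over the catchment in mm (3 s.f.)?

d ≈ 38.3 mm

Direct runoff: 0.0, 124.8, 472.7, 372.0, 292.8, 230.4, 181.3, 142.7, 112.3, 88.4, 69.6, 54.7, 43.1, 0.0 m³/s; ΣQ_DR = 2185 m³/s.
V = ΣQ_DR · Δt = 2185 × 900 s = 1.966 × 10^6 m³.
Over A = 51.3 km², depth = V / A = 38.3 mm.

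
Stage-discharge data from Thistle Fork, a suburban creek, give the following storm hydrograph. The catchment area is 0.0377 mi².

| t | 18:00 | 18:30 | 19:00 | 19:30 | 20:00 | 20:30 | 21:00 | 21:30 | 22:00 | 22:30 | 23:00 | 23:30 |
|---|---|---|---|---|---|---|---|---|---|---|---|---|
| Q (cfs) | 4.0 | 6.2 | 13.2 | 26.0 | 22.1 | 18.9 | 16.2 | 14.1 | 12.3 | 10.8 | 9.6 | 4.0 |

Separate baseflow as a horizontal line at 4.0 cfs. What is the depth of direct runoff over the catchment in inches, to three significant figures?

d ≈ 2.25 in

Direct runoff: 0.0, 2.2, 9.2, 22.0, 18.1, 14.9, 12.2, 10.1, 8.3, 6.8, 5.6, 0.0 cfs; ΣQ_DR = 109.4 cfs.
V = ΣQ_DR · Δt = 109.4 × 1800 s = 1.969 × 10^5 ft³.
Over A = 0.0377 mi², depth = V / A = 2.25 in.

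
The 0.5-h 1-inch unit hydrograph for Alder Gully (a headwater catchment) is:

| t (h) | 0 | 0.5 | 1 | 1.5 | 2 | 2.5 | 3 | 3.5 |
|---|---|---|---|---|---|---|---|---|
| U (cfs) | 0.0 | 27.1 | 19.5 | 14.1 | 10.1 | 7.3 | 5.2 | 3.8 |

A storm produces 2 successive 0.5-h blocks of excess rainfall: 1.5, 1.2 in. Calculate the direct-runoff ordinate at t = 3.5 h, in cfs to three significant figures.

By discrete convolution, Q_j = Σ (P_i / 1 in) · U_{j−i}.
At t = 3.5 h (j=7): Q = (1.5/1)·3.8 + (1.2/1)·5.2 = 11.9 cfs.

Q ≈ 11.9 cfs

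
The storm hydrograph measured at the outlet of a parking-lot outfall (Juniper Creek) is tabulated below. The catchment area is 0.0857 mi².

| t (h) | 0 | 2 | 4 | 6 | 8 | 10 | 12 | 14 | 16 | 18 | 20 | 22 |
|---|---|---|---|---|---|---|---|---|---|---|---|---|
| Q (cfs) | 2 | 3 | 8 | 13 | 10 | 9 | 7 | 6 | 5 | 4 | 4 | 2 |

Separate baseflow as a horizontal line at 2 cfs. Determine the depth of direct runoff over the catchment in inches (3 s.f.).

d ≈ 1.77 in

Direct runoff: 0.0, 1.0, 6.0, 11.0, 8.0, 7.0, 5.0, 4.0, 3.0, 2.0, 2.0, 0.0 cfs; ΣQ_DR = 49.00 cfs.
V = ΣQ_DR · Δt = 49.00 × 7200 s = 3.528 × 10^5 ft³.
Over A = 0.0857 mi², depth = V / A = 1.77 in.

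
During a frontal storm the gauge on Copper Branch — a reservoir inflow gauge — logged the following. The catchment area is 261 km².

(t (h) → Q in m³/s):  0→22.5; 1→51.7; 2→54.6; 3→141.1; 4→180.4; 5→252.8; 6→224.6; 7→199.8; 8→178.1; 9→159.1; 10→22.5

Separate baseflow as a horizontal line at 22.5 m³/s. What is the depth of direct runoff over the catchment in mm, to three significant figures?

d ≈ 17.1 mm

Direct runoff: 0.0, 29.2, 32.1, 118.6, 157.9, 230.3, 202.1, 177.3, 155.6, 136.6, 0.0 m³/s; ΣQ_DR = 1240 m³/s.
V = ΣQ_DR · Δt = 1240 × 3600 s = 4.463 × 10^6 m³.
Over A = 261 km², depth = V / A = 17.1 mm.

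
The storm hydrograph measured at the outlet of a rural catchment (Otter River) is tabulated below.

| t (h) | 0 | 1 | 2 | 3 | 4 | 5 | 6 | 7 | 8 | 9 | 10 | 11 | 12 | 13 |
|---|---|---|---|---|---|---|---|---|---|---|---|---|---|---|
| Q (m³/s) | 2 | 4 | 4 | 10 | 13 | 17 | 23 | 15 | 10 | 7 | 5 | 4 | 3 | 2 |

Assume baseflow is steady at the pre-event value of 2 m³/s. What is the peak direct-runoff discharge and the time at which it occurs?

Subtracting baseflow gives direct-runoff ordinates: 0.0, 2.0, 2.0, 8.0, 11.0, 15.0, 21.0, 13.0, 8.0, 5.0, 3.0, 2.0, 1.0, 0.0 m³/s.
The maximum is 21.0 m³/s, occurring at the reading for t = 6 h.

Q_p = 21.0 m³/s at t = 6 h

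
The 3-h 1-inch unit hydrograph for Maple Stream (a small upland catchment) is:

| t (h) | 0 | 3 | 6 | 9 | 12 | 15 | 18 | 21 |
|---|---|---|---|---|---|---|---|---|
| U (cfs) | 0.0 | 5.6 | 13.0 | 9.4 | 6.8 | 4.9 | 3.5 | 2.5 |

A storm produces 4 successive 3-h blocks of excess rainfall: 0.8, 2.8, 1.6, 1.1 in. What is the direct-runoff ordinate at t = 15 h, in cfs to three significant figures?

By discrete convolution, Q_j = Σ (P_i / 1 in) · U_{j−i}.
At t = 15 h (j=5): Q = (0.8/1)·4.9 + (2.8/1)·6.8 + (1.6/1)·9.4 + (1.1/1)·13.0 = 52.3 cfs.

Q ≈ 52.3 cfs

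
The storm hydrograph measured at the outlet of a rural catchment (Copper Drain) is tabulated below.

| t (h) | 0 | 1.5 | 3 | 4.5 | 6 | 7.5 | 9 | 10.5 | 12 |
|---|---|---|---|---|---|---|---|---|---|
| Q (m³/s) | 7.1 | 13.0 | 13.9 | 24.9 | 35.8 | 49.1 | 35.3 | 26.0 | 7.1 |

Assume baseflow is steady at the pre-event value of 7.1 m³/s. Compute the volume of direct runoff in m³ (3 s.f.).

Direct-runoff ordinates (Q − Q_b): 0.0, 5.9, 6.8, 17.8, 28.7, 42.0, 28.2, 18.9, 0.0 m³/s.
ΣQ_DR = 148.3 m³/s.
With Δt = 1.5 h = 5400 s, V = ΣQ_DR · Δt = 148.3 × 5400 = 8.01 × 10^5 m³.

V ≈ 8.01 × 10^5 m³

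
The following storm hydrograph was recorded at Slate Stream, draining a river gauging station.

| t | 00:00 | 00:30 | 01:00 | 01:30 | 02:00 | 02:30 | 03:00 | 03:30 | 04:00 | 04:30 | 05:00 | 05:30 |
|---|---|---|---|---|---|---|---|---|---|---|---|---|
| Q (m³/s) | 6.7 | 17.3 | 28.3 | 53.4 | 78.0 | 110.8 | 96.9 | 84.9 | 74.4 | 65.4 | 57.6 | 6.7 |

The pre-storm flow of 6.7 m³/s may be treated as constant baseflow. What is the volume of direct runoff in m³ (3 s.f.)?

Direct-runoff ordinates (Q − Q_b): 0.0, 10.6, 21.6, 46.7, 71.3, 104.1, 90.2, 78.2, 67.7, 58.7, 50.9, 0.0 m³/s.
ΣQ_DR = 600.0 m³/s.
With Δt = 0.5 h = 1800 s, V = ΣQ_DR · Δt = 600.0 × 1800 = 1.08 × 10^6 m³.

V ≈ 1.08 × 10^6 m³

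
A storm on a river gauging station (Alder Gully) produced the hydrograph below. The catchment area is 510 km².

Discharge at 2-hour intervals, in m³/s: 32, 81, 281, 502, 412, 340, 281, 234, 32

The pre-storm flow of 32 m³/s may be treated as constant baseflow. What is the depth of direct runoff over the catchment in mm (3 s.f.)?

Direct runoff: 0.0, 49.0, 249.0, 470.0, 380.0, 308.0, 249.0, 202.0, 0.0 m³/s; ΣQ_DR = 1907 m³/s.
V = ΣQ_DR · Δt = 1907 × 7200 s = 1.373 × 10^7 m³.
Over A = 510 km², depth = V / A = 26.9 mm.

d ≈ 26.9 mm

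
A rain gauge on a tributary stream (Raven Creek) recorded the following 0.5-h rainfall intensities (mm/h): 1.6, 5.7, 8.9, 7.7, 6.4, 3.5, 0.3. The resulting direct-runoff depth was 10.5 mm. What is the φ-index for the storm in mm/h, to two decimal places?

φ ≈ 2.24 mm/h

Only the 5 blocks with intensity above φ contribute runoff: 5.7, 8.9, 7.7, 6.4, 3.5 mm/h.
Σ(I−φ)·Δt = d  ⇒  (5.7+8.9+7.7+6.4+3.5 − 5φ)·0.5 = 10.5
φ = (32.20 − 10.5/0.5) / 5 = 2.24 mm/h.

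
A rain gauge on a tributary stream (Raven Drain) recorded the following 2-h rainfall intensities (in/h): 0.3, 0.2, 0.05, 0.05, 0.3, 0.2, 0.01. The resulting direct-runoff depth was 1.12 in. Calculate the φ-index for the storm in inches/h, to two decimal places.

φ ≈ 0.11 in/h

Only the 4 blocks with intensity above φ contribute runoff: 0.3, 0.2, 0.3, 0.2 in/h.
Σ(I−φ)·Δt = d  ⇒  (0.3+0.2+0.3+0.2 − 4φ)·2 = 1.12
φ = (1.000 − 1.12/2) / 4 = 0.11 in/h.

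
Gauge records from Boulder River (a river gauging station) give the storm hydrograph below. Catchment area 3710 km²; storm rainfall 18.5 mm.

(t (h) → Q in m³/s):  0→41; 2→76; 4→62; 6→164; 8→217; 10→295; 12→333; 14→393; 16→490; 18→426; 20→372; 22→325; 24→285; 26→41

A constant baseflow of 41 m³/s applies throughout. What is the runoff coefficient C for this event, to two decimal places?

ΣQ_DR = 2946 m³/s; V = ΣQ_DR·Δt = 2.121 × 10^7 m³.
Runoff depth d = V / A = 5.717 mm.
C = d / P = 5.717 / 18.5 = 0.31.

C ≈ 0.31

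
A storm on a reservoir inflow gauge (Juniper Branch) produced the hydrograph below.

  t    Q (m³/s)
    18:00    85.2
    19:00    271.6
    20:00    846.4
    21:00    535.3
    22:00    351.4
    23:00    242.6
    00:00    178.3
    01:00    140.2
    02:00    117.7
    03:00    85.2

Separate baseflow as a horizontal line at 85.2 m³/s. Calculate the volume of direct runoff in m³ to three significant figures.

Direct-runoff ordinates (Q − Q_b): 0.0, 186.4, 761.2, 450.1, 266.2, 157.4, 93.1, 55.0, 32.5, 0.0 m³/s.
ΣQ_DR = 2002 m³/s.
With Δt = 1 h = 3600 s, V = ΣQ_DR · Δt = 2002 × 3600 = 7.21 × 10^6 m³.

V ≈ 7.21 × 10^6 m³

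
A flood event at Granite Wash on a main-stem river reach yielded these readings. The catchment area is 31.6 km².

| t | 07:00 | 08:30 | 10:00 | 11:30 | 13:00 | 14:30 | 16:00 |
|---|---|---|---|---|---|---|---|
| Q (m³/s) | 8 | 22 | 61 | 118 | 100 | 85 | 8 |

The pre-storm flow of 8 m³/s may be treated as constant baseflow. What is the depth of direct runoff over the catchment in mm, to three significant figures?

Direct runoff: 0.0, 14.0, 53.0, 110.0, 92.0, 77.0, 0.0 m³/s; ΣQ_DR = 346.0 m³/s.
V = ΣQ_DR · Δt = 346.0 × 5400 s = 1.868 × 10^6 m³.
Over A = 31.6 km², depth = V / A = 59.1 mm.

d ≈ 59.1 mm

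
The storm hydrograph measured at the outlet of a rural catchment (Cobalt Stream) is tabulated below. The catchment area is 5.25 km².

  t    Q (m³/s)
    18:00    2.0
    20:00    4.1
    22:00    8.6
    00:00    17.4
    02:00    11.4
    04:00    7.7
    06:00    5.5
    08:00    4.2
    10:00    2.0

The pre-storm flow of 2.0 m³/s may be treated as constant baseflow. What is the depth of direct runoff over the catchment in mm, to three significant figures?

Direct runoff: 0.0, 2.1, 6.6, 15.4, 9.4, 5.7, 3.5, 2.2, 0.0 m³/s; ΣQ_DR = 44.90 m³/s.
V = ΣQ_DR · Δt = 44.90 × 7200 s = 3.233 × 10^5 m³.
Over A = 5.25 km², depth = V / A = 61.6 mm.

d ≈ 61.6 mm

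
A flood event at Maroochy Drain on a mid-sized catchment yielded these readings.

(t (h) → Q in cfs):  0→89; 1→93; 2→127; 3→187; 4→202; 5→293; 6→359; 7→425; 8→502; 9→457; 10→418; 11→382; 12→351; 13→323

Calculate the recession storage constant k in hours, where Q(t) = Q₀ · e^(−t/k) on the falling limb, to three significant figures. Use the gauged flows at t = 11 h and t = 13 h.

k ≈ 11.9 h

On the falling limb, Q drops from 382 to 323 cfs between t = 11 h and t = 13 h (Δt = 2 h).
k = −Δt / ln(Q₂/Q₁) = −2 / ln(323/382) = 11.9 h.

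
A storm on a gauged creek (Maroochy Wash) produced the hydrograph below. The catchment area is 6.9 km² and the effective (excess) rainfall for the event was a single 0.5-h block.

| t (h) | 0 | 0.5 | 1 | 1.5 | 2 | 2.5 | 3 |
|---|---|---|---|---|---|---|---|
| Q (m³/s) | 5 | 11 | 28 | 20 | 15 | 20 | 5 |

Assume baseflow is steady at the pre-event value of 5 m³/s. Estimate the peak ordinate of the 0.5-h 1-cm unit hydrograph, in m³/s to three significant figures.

U_p ≈ 12.8 m³/s

Direct runoff: 0.0, 6.0, 23.0, 15.0, 10.0, 15.0, 0.0 m³/s; ΣQ_DR = 69.00 m³/s, peak = 23.0 m³/s.
Runoff depth d = ΣQ_DR·Δt / A = 69.00 × 1800 / (6.9 km²) = 18.00 mm.
The 1-cm UH is the DRH scaled by (10 mm)/d, so U_p = 23.0 × 10/18.00 = 12.8 m³/s.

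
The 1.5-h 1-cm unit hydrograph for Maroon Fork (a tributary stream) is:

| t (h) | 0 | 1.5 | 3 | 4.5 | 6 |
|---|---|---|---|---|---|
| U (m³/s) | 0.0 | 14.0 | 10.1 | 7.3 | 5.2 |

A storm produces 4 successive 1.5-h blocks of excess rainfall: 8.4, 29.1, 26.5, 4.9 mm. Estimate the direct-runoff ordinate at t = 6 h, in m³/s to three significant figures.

Q ≈ 59.2 m³/s

By discrete convolution, Q_j = Σ (P_i / 10 mm) · U_{j−i}.
At t = 6 h (j=4): Q = (8.4/10)·5.2 + (29.1/10)·7.3 + (26.5/10)·10.1 + (4.9/10)·14.0 = 59.2 m³/s.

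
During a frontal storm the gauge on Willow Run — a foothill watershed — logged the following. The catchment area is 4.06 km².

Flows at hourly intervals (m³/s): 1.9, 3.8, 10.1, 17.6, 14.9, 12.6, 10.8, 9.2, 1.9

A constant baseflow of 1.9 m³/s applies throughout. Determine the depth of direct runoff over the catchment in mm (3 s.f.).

d ≈ 58.3 mm

Direct runoff: 0.0, 1.9, 8.2, 15.7, 13.0, 10.7, 8.9, 7.3, 0.0 m³/s; ΣQ_DR = 65.70 m³/s.
V = ΣQ_DR · Δt = 65.70 × 3600 s = 2.365 × 10^5 m³.
Over A = 4.06 km², depth = V / A = 58.3 mm.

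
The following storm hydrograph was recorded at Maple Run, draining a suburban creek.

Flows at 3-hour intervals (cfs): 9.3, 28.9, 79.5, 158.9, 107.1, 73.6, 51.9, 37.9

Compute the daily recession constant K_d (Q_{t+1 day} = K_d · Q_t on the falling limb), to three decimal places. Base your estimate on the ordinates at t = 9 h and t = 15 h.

Between t = 9 h and t = 15 h the flow falls from 158.9 to 73.6 cfs over 2×3 h = 6 h.
Per-interval ratio K = (73.6/158.9)^(1/2) = 0.6806; K_d = K^(24/3) = 0.046.

K_d ≈ 0.046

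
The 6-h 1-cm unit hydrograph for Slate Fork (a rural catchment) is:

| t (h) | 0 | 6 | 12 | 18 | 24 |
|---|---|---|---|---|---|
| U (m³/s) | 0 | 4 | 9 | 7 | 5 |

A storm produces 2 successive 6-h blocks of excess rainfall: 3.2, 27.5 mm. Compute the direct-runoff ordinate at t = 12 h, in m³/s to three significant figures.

Q ≈ 13.9 m³/s

By discrete convolution, Q_j = Σ (P_i / 10 mm) · U_{j−i}.
At t = 12 h (j=2): Q = (3.2/10)·9 + (27.5/10)·4 = 13.9 m³/s.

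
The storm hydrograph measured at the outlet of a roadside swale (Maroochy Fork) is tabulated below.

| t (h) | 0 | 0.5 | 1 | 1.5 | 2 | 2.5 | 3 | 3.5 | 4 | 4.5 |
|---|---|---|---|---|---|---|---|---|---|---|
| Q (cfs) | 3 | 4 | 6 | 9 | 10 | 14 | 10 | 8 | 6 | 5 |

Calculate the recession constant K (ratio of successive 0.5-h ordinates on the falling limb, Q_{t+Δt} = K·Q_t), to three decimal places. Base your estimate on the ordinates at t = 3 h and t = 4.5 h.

K ≈ 0.794

Using the recession-limb readings at t = 3 h and t = 4.5 h: Q falls from 10 to 5 cfs over 3 intervals.
K = (Q₂/Q₁)^(1/3) = (5/10)^(1/3) = 0.794.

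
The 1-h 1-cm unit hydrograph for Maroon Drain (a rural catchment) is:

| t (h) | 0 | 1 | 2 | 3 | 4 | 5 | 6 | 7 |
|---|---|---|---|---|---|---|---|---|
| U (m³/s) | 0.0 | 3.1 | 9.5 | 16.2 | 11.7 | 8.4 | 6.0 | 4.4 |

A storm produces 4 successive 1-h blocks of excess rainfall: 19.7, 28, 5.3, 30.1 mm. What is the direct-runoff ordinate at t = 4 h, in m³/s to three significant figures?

Q ≈ 82.8 m³/s

By discrete convolution, Q_j = Σ (P_i / 10 mm) · U_{j−i}.
At t = 4 h (j=4): Q = (19.7/10)·11.7 + (28/10)·16.2 + (5.3/10)·9.5 + (30.1/10)·3.1 = 82.8 m³/s.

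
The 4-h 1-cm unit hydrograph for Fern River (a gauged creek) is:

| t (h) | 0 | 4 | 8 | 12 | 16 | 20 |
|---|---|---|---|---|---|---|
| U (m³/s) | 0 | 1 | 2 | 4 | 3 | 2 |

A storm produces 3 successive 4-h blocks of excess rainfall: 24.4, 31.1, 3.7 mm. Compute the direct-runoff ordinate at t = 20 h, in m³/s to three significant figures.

By discrete convolution, Q_j = Σ (P_i / 10 mm) · U_{j−i}.
At t = 20 h (j=5): Q = (24.4/10)·2 + (31.1/10)·3 + (3.7/10)·4 = 15.7 m³/s.

Q ≈ 15.7 m³/s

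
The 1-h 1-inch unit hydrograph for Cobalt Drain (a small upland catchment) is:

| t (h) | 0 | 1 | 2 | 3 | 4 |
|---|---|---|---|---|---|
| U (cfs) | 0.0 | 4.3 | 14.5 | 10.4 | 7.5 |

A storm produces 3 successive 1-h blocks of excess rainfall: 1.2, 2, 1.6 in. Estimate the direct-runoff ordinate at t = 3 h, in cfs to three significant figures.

Q ≈ 48.4 cfs

By discrete convolution, Q_j = Σ (P_i / 1 in) · U_{j−i}.
At t = 3 h (j=3): Q = (1.2/1)·10.4 + (2/1)·14.5 + (1.6/1)·4.3 = 48.4 cfs.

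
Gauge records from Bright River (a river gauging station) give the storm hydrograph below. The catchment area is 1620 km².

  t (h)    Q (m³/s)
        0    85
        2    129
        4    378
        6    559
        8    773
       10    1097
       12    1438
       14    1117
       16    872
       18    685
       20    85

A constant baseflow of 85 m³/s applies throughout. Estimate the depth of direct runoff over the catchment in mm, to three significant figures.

d ≈ 27.9 mm

Direct runoff: 0.0, 44.0, 293.0, 474.0, 688.0, 1012.0, 1353.0, 1032.0, 787.0, 600.0, 0.0 m³/s; ΣQ_DR = 6283 m³/s.
V = ΣQ_DR · Δt = 6283 × 7200 s = 4.524 × 10^7 m³.
Over A = 1620 km², depth = V / A = 27.9 mm.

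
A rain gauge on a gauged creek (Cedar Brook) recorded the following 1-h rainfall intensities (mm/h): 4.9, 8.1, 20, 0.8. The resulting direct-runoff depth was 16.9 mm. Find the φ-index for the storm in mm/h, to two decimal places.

Only the 2 blocks with intensity above φ contribute runoff: 8.1, 20 mm/h.
Σ(I−φ)·Δt = d  ⇒  (8.1+20 − 2φ)·1 = 16.9
φ = (28.10 − 16.9/1) / 2 = 5.60 mm/h.

φ ≈ 5.60 mm/h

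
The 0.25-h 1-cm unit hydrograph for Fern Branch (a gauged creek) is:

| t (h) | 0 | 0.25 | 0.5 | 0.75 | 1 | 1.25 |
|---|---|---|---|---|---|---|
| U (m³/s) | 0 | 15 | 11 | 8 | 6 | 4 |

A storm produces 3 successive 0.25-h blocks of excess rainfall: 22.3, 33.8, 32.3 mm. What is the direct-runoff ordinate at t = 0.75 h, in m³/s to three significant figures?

By discrete convolution, Q_j = Σ (P_i / 10 mm) · U_{j−i}.
At t = 0.75 h (j=3): Q = (22.3/10)·8 + (33.8/10)·11 + (32.3/10)·15 = 103 m³/s.

Q ≈ 103 m³/s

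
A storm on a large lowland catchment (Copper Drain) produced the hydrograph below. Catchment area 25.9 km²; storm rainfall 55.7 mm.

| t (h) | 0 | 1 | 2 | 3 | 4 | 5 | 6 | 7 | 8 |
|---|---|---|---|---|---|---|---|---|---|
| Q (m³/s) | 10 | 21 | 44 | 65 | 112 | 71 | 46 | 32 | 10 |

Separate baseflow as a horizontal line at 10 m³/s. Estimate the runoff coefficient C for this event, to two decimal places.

ΣQ_DR = 321.0 m³/s; V = ΣQ_DR·Δt = 1.156 × 10^6 m³.
Runoff depth d = V / A = 44.62 mm.
C = d / P = 44.62 / 55.7 = 0.80.

C ≈ 0.80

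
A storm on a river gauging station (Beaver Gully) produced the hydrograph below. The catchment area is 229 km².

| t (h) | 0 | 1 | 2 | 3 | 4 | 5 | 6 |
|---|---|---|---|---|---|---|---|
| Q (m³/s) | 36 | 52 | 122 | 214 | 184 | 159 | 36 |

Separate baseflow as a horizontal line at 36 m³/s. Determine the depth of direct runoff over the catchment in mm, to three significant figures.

Direct runoff: 0.0, 16.0, 86.0, 178.0, 148.0, 123.0, 0.0 m³/s; ΣQ_DR = 551.0 m³/s.
V = ΣQ_DR · Δt = 551.0 × 3600 s = 1.984 × 10^6 m³.
Over A = 229 km², depth = V / A = 8.66 mm.

d ≈ 8.66 mm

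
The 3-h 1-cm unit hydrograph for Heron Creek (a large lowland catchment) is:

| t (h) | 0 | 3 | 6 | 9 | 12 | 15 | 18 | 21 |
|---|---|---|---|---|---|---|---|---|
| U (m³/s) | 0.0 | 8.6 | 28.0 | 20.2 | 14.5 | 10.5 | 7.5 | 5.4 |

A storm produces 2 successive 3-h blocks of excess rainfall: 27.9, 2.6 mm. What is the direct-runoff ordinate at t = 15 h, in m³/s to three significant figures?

By discrete convolution, Q_j = Σ (P_i / 10 mm) · U_{j−i}.
At t = 15 h (j=5): Q = (27.9/10)·10.5 + (2.6/10)·14.5 = 33.1 m³/s.

Q ≈ 33.1 m³/s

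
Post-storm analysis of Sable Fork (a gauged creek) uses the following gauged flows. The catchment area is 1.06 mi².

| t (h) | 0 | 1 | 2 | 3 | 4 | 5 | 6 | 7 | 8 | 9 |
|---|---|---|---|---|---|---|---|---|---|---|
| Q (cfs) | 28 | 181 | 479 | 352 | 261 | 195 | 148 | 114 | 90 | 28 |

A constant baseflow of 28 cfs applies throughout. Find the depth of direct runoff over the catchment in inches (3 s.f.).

d ≈ 2.33 in

Direct runoff: 0.0, 153.0, 451.0, 324.0, 233.0, 167.0, 120.0, 86.0, 62.0, 0.0 cfs; ΣQ_DR = 1596 cfs.
V = ΣQ_DR · Δt = 1596 × 3600 s = 5.746 × 10^6 ft³.
Over A = 1.06 mi², depth = V / A = 2.33 in.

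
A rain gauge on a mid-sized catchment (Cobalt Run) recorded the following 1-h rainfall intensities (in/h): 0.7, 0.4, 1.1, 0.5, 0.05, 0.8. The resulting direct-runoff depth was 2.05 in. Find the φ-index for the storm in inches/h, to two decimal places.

Only the 5 blocks with intensity above φ contribute runoff: 0.7, 0.4, 1.1, 0.5, 0.8 in/h.
Σ(I−φ)·Δt = d  ⇒  (0.7+0.4+1.1+0.5+0.8 − 5φ)·1 = 2.05
φ = (3.500 − 2.05/1) / 5 = 0.29 in/h.

φ ≈ 0.29 in/h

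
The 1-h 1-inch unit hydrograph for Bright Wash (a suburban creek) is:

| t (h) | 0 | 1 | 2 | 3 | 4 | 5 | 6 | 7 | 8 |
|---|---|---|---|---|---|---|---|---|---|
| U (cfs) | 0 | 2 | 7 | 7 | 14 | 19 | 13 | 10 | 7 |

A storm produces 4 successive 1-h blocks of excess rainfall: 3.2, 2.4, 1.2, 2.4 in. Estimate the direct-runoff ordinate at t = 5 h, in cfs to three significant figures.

By discrete convolution, Q_j = Σ (P_i / 1 in) · U_{j−i}.
At t = 5 h (j=5): Q = (3.2/1)·19 + (2.4/1)·14 + (1.2/1)·7 + (2.4/1)·7 = 120 cfs.

Q ≈ 120 cfs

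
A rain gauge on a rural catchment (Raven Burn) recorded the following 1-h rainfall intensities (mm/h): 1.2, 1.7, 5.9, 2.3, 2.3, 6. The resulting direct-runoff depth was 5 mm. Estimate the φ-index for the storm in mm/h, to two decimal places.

Only the 2 blocks with intensity above φ contribute runoff: 5.9, 6 mm/h.
Σ(I−φ)·Δt = d  ⇒  (5.9+6 − 2φ)·1 = 5
φ = (11.90 − 5/1) / 2 = 3.45 mm/h.

φ ≈ 3.45 mm/h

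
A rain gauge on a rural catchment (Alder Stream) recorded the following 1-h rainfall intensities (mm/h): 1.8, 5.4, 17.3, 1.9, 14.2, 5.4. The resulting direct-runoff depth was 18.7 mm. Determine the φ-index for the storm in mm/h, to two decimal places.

φ ≈ 6.40 mm/h

Only the 2 blocks with intensity above φ contribute runoff: 17.3, 14.2 mm/h.
Σ(I−φ)·Δt = d  ⇒  (17.3+14.2 − 2φ)·1 = 18.7
φ = (31.50 − 18.7/1) / 2 = 6.40 mm/h.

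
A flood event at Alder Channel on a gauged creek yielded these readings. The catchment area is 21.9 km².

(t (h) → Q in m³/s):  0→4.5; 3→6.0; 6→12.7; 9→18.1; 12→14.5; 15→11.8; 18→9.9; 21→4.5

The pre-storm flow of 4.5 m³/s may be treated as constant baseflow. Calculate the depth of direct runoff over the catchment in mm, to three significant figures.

Direct runoff: 0.0, 1.5, 8.2, 13.6, 10.0, 7.3, 5.4, 0.0 m³/s; ΣQ_DR = 46.00 m³/s.
V = ΣQ_DR · Δt = 46.00 × 10800 s = 4.968 × 10^5 m³.
Over A = 21.9 km², depth = V / A = 22.7 mm.

d ≈ 22.7 mm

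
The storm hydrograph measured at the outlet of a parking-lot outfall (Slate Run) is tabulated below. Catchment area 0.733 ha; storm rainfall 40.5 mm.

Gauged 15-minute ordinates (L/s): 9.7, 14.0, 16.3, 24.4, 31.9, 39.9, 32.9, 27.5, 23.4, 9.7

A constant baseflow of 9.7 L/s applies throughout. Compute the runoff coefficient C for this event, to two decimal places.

C ≈ 0.40

ΣQ_DR = 132.7 L/s; V = ΣQ_DR·Δt = 1.194 × 10^5 L.
Runoff depth d = V / A = 16.29 mm.
C = d / P = 16.29 / 40.5 = 0.40.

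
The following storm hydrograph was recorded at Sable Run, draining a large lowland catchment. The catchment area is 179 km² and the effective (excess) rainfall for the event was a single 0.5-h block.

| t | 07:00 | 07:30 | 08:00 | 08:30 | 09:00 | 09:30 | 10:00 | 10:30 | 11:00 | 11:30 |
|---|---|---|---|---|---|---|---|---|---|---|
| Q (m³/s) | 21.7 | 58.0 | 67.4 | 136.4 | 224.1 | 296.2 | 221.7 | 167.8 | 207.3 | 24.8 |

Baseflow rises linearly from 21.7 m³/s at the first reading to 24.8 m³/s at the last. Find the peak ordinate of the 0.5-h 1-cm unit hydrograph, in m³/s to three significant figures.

U_p ≈ 227 m³/s

Direct runoff: 0.00, 35.96, 45.01, 113.67, 201.02, 272.78, 197.93, 143.69, 182.84, 0.00 m³/s; ΣQ_DR = 1193 m³/s, peak = 272.78 m³/s.
Runoff depth d = ΣQ_DR·Δt / A = 1193 × 1800 / (179 km²) = 12.00 mm.
The 1-cm UH is the DRH scaled by (10 mm)/d, so U_p = 272.78 × 10/12.00 = 227 m³/s.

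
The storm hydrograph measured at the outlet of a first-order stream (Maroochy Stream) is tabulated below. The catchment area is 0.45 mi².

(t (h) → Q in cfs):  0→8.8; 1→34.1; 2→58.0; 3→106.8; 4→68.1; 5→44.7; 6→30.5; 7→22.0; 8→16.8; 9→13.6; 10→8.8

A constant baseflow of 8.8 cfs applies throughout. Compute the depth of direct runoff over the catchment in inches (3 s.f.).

d ≈ 1.09 in

Direct runoff: 0.0, 25.3, 49.2, 98.0, 59.3, 35.9, 21.7, 13.2, 8.0, 4.8, 0.0 cfs; ΣQ_DR = 315.4 cfs.
V = ΣQ_DR · Δt = 315.4 × 3600 s = 1.135 × 10^6 ft³.
Over A = 0.45 mi², depth = V / A = 1.09 in.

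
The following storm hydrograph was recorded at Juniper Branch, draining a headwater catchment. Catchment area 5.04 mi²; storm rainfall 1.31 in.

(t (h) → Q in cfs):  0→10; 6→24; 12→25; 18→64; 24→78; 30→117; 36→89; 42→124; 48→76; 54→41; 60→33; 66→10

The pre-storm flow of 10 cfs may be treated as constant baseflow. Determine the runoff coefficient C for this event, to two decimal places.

C ≈ 0.80

ΣQ_DR = 571.0 cfs; V = ΣQ_DR·Δt = 1.233 × 10^7 ft³.
Runoff depth d = V / A = 1.053 in.
C = d / P = 1.053 / 1.31 = 0.80.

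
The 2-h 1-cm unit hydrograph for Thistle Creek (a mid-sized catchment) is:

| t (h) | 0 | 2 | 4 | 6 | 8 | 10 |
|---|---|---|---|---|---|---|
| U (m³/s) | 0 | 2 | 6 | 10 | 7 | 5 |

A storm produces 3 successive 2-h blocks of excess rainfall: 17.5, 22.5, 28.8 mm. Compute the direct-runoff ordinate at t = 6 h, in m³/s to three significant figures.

Q ≈ 36.8 m³/s

By discrete convolution, Q_j = Σ (P_i / 10 mm) · U_{j−i}.
At t = 6 h (j=3): Q = (17.5/10)·10 + (22.5/10)·6 + (28.8/10)·2 = 36.8 m³/s.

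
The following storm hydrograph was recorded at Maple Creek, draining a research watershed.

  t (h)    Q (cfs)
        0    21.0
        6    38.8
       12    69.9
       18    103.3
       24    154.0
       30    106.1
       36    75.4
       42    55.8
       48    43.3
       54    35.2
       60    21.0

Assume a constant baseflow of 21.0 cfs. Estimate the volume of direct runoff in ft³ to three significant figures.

V ≈ 1.06 × 10^7 ft³

Direct-runoff ordinates (Q − Q_b): 0.0, 17.8, 48.9, 82.3, 133.0, 85.1, 54.4, 34.8, 22.3, 14.2, 0.0 cfs.
ΣQ_DR = 492.8 cfs.
With Δt = 6 h = 21600 s, V = ΣQ_DR · Δt = 492.8 × 21600 = 1.06 × 10^7 ft³.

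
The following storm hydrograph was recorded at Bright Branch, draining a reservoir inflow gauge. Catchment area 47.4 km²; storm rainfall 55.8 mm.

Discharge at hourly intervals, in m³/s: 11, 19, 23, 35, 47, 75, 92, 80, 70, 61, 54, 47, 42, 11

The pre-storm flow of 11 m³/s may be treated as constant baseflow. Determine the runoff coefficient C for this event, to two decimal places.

ΣQ_DR = 513.0 m³/s; V = ΣQ_DR·Δt = 1.847 × 10^6 m³.
Runoff depth d = V / A = 38.96 mm.
C = d / P = 38.96 / 55.8 = 0.70.

C ≈ 0.70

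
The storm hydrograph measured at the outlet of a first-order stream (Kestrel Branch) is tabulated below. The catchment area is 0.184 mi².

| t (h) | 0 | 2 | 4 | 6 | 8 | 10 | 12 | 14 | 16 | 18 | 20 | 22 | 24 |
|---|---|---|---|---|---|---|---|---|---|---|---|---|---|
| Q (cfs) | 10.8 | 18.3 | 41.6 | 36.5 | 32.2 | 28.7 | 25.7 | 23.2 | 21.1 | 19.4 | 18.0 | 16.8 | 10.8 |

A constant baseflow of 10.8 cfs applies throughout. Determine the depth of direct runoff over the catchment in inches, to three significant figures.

d ≈ 2.74 in

Direct runoff: 0.0, 7.5, 30.8, 25.7, 21.4, 17.9, 14.9, 12.4, 10.3, 8.6, 7.2, 6.0, 0.0 cfs; ΣQ_DR = 162.7 cfs.
V = ΣQ_DR · Δt = 162.7 × 7200 s = 1.171 × 10^6 ft³.
Over A = 0.184 mi², depth = V / A = 2.74 in.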